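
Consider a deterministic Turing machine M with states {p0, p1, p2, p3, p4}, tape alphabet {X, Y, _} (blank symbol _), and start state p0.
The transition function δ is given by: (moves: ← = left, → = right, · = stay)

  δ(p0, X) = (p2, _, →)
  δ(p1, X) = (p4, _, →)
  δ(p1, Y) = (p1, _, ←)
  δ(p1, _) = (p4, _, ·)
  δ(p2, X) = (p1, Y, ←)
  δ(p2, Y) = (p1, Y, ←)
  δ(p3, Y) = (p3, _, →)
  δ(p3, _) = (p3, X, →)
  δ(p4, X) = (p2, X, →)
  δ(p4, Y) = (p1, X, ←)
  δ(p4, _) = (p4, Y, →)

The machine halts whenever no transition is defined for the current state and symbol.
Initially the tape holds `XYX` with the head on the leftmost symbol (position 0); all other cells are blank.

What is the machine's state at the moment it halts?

p0 | _[X]YX_   read X → write _, move →, go to p2
p2 | __[Y]X_   read Y → write Y, move ←, go to p1
p1 | _[_]YX_   read _ → write _, move ·, go to p4
p4 | _[_]YX_   read _ → write Y, move →, go to p4
p4 | _Y[Y]X_   read Y → write X, move ←, go to p1
p1 | _[Y]XX_   read Y → write _, move ←, go to p1
p1 | [_]_XX_   read _ → write _, move ·, go to p4
p4 | [_]_XX_   read _ → write Y, move →, go to p4
p4 | Y[_]XX_   read _ → write Y, move →, go to p4
p4 | YY[X]X_   read X → write X, move →, go to p2
p2 | YYX[X]_   read X → write Y, move ←, go to p1
p1 | YY[X]Y_   read X → write _, move →, go to p4
p4 | YY_[Y]_   read Y → write X, move ←, go to p1
p1 | YY[_]X_   read _ → write _, move ·, go to p4
p4 | YY[_]X_   read _ → write Y, move →, go to p4
p4 | YYY[X]_   read X → write X, move →, go to p2
p2 | YYYX[_]
No transition is defined for (p2, _); M halts in state p2.

p2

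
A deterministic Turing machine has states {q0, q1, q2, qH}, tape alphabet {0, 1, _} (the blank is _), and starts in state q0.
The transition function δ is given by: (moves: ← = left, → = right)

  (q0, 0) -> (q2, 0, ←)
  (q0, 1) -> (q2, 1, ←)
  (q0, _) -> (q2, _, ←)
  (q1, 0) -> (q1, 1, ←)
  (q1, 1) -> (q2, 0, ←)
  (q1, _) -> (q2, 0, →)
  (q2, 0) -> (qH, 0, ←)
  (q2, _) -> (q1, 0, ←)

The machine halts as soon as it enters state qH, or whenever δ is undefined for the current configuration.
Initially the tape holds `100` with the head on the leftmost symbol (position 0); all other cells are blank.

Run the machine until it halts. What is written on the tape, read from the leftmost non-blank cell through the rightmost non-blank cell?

00100

state=q0 head=0 tape=__[1]00   (q0,1)→(q2,1,←)
state=q2 head=-1 tape=_[_]100   (q2,_)→(q1,0,←)
state=q1 head=-2 tape=[_]0100   (q1,_)→(q2,0,→)
state=q2 head=-1 tape=0[0]100   (q2,0)→(qH,0,←)
state=qH head=-2 tape=[0]0100
The non-blank tape span at halt is 00100.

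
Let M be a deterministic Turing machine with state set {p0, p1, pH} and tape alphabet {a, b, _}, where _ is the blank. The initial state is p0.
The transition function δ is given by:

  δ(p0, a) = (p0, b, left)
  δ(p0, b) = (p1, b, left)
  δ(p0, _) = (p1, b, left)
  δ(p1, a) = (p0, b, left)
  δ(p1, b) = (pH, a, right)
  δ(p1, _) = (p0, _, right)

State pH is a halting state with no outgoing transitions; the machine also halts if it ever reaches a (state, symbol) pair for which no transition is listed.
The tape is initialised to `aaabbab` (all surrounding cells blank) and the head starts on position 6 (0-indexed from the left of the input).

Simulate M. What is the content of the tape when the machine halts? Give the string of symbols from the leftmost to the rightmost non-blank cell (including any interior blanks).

aaaabbb

p0 | aaabba[b]   read b → write b, move left, go to p1
p1 | aaabb[a]b   read a → write b, move left, go to p0
p0 | aaab[b]bb   read b → write b, move left, go to p1
p1 | aaa[b]bbb   read b → write a, move right, go to pH
pH | aaaa[b]bb
The non-blank tape span at halt is aaaabbb.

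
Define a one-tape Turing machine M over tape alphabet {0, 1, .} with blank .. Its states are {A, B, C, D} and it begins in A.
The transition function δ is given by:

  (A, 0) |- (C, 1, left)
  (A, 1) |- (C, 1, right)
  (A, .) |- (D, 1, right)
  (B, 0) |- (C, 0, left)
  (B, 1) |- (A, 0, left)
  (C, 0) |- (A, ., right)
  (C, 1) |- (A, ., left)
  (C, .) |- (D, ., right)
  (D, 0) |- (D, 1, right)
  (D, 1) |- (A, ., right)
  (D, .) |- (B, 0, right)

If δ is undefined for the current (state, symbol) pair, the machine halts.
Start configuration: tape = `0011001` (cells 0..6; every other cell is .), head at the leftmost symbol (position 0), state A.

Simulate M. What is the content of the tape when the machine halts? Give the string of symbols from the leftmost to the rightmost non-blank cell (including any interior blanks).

A | .[0]011001...   read 0 → write 1, move left, go to C
C | [.]1011001...   read . → write ., move right, go to D
D | .[1]011001...   read 1 → write ., move right, go to A
A | ..[0]11001...   read 0 → write 1, move left, go to C
C | .[.]111001...   read . → write ., move right, go to D
D | ..[1]11001...   read 1 → write ., move right, go to A
A | ...[1]1001...   read 1 → write 1, move right, go to C
C | ...1[1]001...   read 1 → write ., move left, go to A
A | ...[1].001...   read 1 → write 1, move right, go to C
C | ...1[.]001...   read . → write ., move right, go to D
D | ...1.[0]01...   read 0 → write 1, move right, go to D
D | ...1.1[0]1...   read 0 → write 1, move right, go to D
D | ...1.11[1]...   read 1 → write ., move right, go to A
A | ...1.11.[.]..   read . → write 1, move right, go to D
D | ...1.11.1[.].   read . → write 0, move right, go to B
B | ...1.11.10[.]
The non-blank tape span at halt is 1.11.10.

1.11.10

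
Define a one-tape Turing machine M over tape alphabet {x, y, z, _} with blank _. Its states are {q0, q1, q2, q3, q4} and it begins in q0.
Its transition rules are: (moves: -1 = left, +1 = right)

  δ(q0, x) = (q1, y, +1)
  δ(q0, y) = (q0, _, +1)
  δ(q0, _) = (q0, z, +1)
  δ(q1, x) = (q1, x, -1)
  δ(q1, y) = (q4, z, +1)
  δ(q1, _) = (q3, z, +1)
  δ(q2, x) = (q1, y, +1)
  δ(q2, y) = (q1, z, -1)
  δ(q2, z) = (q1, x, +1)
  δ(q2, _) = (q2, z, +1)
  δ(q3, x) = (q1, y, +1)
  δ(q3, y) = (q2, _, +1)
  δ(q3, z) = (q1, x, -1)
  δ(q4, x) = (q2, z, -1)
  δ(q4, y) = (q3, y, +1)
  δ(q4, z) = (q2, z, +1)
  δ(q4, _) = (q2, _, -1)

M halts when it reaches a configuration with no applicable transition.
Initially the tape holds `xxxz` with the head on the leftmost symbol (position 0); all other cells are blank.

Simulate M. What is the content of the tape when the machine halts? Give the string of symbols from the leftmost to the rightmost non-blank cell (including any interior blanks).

state=q0 head=0 tape=[x]xxz   (q0,x)→(q1,y,+1)
state=q1 head=1 tape=y[x]xz   (q1,x)→(q1,x,-1)
state=q1 head=0 tape=[y]xxz   (q1,y)→(q4,z,+1)
state=q4 head=1 tape=z[x]xz   (q4,x)→(q2,z,-1)
state=q2 head=0 tape=[z]zxz   (q2,z)→(q1,x,+1)
state=q1 head=1 tape=x[z]xz
The non-blank tape span at halt is xzxz.

xzxz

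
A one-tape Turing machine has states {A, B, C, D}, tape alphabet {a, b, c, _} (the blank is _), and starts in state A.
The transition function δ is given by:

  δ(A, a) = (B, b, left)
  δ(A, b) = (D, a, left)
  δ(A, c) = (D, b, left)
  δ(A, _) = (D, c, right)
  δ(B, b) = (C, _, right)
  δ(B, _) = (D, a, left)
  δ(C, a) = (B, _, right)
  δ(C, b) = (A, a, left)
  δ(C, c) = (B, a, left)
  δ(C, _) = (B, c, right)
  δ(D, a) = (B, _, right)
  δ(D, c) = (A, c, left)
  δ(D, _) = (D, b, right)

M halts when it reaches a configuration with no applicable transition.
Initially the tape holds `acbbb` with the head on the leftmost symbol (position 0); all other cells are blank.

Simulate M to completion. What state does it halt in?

state=A head=0 tape=__[a]cbbb   (A,a)→(B,b,left)
state=B head=-1 tape=_[_]bcbbb   (B,_)→(D,a,left)
state=D head=-2 tape=[_]abcbbb   (D,_)→(D,b,right)
state=D head=-1 tape=b[a]bcbbb   (D,a)→(B,_,right)
state=B head=0 tape=b_[b]cbbb   (B,b)→(C,_,right)
state=C head=1 tape=b__[c]bbb   (C,c)→(B,a,left)
state=B head=0 tape=b_[_]abbb   (B,_)→(D,a,left)
state=D head=-1 tape=b[_]aabbb   (D,_)→(D,b,right)
state=D head=0 tape=bb[a]abbb   (D,a)→(B,_,right)
state=B head=1 tape=bb_[a]bbb
No transition is defined for (B, a); M halts in state B.

B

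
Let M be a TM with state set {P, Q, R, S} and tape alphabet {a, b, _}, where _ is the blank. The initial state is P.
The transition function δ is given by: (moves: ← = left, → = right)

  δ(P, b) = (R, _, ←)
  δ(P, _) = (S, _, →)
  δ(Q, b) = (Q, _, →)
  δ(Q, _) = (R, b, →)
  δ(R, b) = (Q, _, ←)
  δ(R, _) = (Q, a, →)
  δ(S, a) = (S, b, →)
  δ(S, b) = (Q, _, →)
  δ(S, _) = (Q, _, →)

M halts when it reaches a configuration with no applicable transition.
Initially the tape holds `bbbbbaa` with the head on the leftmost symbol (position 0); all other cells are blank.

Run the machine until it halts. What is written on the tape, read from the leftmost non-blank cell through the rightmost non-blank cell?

a____baa

P | _[b]bbbbaa   read b → write _, move ←, go to R
R | [_]_bbbbaa   read _ → write a, move →, go to Q
Q | a[_]bbbbaa   read _ → write b, move →, go to R
R | ab[b]bbbaa   read b → write _, move ←, go to Q
Q | a[b]_bbbaa   read b → write _, move →, go to Q
Q | a_[_]bbbaa   read _ → write b, move →, go to R
R | a_b[b]bbaa   read b → write _, move ←, go to Q
Q | a_[b]_bbaa   read b → write _, move →, go to Q
Q | a__[_]bbaa   read _ → write b, move →, go to R
R | a__b[b]baa   read b → write _, move ←, go to Q
Q | a__[b]_baa   read b → write _, move →, go to Q
Q | a___[_]baa   read _ → write b, move →, go to R
R | a___b[b]aa   read b → write _, move ←, go to Q
Q | a___[b]_aa   read b → write _, move →, go to Q
Q | a____[_]aa   read _ → write b, move →, go to R
R | a____b[a]a
The non-blank tape span at halt is a____baa.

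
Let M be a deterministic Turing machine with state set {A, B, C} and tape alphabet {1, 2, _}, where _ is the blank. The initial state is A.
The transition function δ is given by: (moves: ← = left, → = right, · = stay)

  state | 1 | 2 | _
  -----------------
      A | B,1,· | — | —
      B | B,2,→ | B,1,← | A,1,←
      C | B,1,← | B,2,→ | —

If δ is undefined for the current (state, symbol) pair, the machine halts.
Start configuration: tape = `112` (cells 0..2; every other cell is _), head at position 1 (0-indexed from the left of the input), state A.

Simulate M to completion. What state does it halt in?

A

A | 1[1]2_   read 1 → write 1, move ·, go to B
B | 1[1]2_   read 1 → write 2, move →, go to B
B | 12[2]_   read 2 → write 1, move ←, go to B
B | 1[2]1_   read 2 → write 1, move ←, go to B
B | [1]11_   read 1 → write 2, move →, go to B
B | 2[1]1_   read 1 → write 2, move →, go to B
B | 22[1]_   read 1 → write 2, move →, go to B
B | 222[_]   read _ → write 1, move ←, go to A
A | 22[2]1
No transition is defined for (A, 2); M halts in state A.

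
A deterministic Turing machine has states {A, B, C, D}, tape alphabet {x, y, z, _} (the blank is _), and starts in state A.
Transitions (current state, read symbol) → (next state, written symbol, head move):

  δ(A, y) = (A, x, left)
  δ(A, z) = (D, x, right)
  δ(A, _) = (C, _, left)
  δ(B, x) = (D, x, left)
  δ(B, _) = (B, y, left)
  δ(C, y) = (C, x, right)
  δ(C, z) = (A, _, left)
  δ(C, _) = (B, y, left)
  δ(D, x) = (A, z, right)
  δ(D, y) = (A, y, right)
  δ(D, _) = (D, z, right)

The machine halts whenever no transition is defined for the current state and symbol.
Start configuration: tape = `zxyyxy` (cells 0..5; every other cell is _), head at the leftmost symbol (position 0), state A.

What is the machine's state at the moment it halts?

A

state=A head=0 tape=[z]xyyxy   (A,z)→(D,x,right)
state=D head=1 tape=x[x]yyxy   (D,x)→(A,z,right)
state=A head=2 tape=xz[y]yxy   (A,y)→(A,x,left)
state=A head=1 tape=x[z]xyxy   (A,z)→(D,x,right)
state=D head=2 tape=xx[x]yxy   (D,x)→(A,z,right)
state=A head=3 tape=xxz[y]xy   (A,y)→(A,x,left)
state=A head=2 tape=xx[z]xxy   (A,z)→(D,x,right)
state=D head=3 tape=xxx[x]xy   (D,x)→(A,z,right)
state=A head=4 tape=xxxz[x]y
No transition is defined for (A, x); M halts in state A.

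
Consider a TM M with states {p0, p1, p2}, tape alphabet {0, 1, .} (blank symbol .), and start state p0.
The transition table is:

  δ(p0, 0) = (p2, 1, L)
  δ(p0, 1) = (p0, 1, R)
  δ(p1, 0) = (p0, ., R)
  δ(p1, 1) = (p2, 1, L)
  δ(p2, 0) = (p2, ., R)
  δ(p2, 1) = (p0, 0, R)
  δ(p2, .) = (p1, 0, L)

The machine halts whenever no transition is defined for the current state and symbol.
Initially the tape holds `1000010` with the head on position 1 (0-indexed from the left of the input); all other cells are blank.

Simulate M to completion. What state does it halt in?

p0

p0 | 1[0]00010.   read 0 → write 1, move L, go to p2
p2 | [1]100010.   read 1 → write 0, move R, go to p0
p0 | 0[1]00010.   read 1 → write 1, move R, go to p0
p0 | 01[0]0010.   read 0 → write 1, move L, go to p2
p2 | 0[1]10010.   read 1 → write 0, move R, go to p0
p0 | 00[1]0010.   read 1 → write 1, move R, go to p0
p0 | 001[0]010.   read 0 → write 1, move L, go to p2
p2 | 00[1]1010.   read 1 → write 0, move R, go to p0
p0 | 000[1]010.   read 1 → write 1, move R, go to p0
p0 | 0001[0]10.   read 0 → write 1, move L, go to p2
p2 | 000[1]110.   read 1 → write 0, move R, go to p0
p0 | 0000[1]10.   read 1 → write 1, move R, go to p0
p0 | 00001[1]0.   read 1 → write 1, move R, go to p0
p0 | 000011[0].   read 0 → write 1, move L, go to p2
p2 | 00001[1]1.   read 1 → write 0, move R, go to p0
p0 | 000010[1].   read 1 → write 1, move R, go to p0
p0 | 0000101[.]
No transition is defined for (p0, .); M halts in state p0.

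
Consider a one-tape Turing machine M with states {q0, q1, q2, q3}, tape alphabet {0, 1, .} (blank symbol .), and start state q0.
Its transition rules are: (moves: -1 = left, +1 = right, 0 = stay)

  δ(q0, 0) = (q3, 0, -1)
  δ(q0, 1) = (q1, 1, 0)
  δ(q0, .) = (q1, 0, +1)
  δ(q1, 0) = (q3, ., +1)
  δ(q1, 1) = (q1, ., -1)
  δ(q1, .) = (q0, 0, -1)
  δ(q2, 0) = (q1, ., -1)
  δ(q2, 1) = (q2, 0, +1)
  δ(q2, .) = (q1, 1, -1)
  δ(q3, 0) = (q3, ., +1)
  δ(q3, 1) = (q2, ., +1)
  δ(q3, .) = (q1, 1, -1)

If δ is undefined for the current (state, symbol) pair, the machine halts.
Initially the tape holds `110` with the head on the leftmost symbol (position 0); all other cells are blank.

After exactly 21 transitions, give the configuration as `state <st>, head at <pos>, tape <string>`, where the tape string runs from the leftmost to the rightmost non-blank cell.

state=q0 head=0 tape=.....[1]10   (q0,1)→(q1,1,0)
state=q1 head=0 tape=.....[1]10   (q1,1)→(q1,.,-1)
state=q1 head=-1 tape=....[.].10   (q1,.)→(q0,0,-1)
state=q0 head=-2 tape=...[.]0.10   (q0,.)→(q1,0,+1)
state=q1 head=-1 tape=...0[0].10   (q1,0)→(q3,.,+1)
state=q3 head=0 tape=...0.[.]10   (q3,.)→(q1,1,-1)
state=q1 head=-1 tape=...0[.]110   (q1,.)→(q0,0,-1)
state=q0 head=-2 tape=...[0]0110   (q0,0)→(q3,0,-1)
state=q3 head=-3 tape=..[.]00110   (q3,.)→(q1,1,-1)
state=q1 head=-4 tape=.[.]100110   (q1,.)→(q0,0,-1)
state=q0 head=-5 tape=[.]0100110   (q0,.)→(q1,0,+1)
state=q1 head=-4 tape=0[0]100110   (q1,0)→(q3,.,+1)
state=q3 head=-3 tape=0.[1]00110   (q3,1)→(q2,.,+1)
state=q2 head=-2 tape=0..[0]0110   (q2,0)→(q1,.,-1)
state=q1 head=-3 tape=0.[.].0110   (q1,.)→(q0,0,-1)
state=q0 head=-4 tape=0[.]0.0110   (q0,.)→(q1,0,+1)
state=q1 head=-3 tape=00[0].0110   (q1,0)→(q3,.,+1)
state=q3 head=-2 tape=00.[.]0110   (q3,.)→(q1,1,-1)
state=q1 head=-3 tape=00[.]10110   (q1,.)→(q0,0,-1)
state=q0 head=-4 tape=0[0]010110   (q0,0)→(q3,0,-1)
state=q3 head=-5 tape=[0]0010110   (q3,0)→(q3,.,+1)
state=q3 head=-4 tape=.[0]010110
After 21 steps: state q3, head at -4, tape 0010110.

state q3, head at -4, tape 0010110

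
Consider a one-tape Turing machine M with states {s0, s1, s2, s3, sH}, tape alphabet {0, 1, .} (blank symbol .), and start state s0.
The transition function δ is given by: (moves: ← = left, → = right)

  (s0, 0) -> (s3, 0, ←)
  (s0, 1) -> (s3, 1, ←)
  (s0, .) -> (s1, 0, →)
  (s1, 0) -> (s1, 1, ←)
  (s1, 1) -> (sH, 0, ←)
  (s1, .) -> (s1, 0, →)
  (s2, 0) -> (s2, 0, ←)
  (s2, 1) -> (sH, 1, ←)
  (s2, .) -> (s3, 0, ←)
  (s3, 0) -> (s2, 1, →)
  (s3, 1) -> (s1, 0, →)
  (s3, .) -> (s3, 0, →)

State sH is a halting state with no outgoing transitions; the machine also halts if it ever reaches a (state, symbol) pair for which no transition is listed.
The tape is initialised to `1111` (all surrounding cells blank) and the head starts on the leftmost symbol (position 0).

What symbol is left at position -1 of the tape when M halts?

state=s0 head=0 tape=.[1]111   (s0,1)→(s3,1,←)
state=s3 head=-1 tape=[.]1111   (s3,.)→(s3,0,→)
state=s3 head=0 tape=0[1]111   (s3,1)→(s1,0,→)
state=s1 head=1 tape=00[1]11   (s1,1)→(sH,0,←)
state=sH head=0 tape=0[0]011
Cell -1 holds 0 when M halts.

0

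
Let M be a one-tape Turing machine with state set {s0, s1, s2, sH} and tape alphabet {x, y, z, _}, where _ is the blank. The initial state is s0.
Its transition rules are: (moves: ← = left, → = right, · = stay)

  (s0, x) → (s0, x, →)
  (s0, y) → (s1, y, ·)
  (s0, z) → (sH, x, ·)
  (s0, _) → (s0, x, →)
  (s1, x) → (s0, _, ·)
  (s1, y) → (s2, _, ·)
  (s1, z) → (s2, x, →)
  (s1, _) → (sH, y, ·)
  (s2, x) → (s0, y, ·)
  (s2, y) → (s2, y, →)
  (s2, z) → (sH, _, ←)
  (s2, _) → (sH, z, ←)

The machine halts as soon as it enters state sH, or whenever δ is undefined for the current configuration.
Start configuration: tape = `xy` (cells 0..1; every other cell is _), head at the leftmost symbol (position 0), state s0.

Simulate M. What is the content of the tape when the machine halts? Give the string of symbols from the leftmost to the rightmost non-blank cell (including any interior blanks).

xz

s0 | [x]y   read x → write x, move →, go to s0
s0 | x[y]   read y → write y, move ·, go to s1
s1 | x[y]   read y → write _, move ·, go to s2
s2 | x[_]   read _ → write z, move ←, go to sH
sH | [x]z
The non-blank tape span at halt is xz.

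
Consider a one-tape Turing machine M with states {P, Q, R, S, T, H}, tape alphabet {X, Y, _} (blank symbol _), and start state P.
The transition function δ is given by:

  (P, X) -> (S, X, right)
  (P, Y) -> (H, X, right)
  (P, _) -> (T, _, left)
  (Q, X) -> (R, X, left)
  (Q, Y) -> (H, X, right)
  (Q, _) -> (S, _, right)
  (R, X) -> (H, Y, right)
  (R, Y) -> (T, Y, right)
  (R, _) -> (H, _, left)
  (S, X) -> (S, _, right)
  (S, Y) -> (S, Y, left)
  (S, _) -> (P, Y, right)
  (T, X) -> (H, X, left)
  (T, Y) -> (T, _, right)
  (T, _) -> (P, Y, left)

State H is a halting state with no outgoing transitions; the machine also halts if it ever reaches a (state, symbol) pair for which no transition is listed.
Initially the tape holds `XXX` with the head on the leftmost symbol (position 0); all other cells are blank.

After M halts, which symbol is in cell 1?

_

P | _[X]XX__   read X → write X, move right, go to S
S | _X[X]X__   read X → write _, move right, go to S
S | _X_[X]__   read X → write _, move right, go to S
S | _X__[_]_   read _ → write Y, move right, go to P
P | _X__Y[_]   read _ → write _, move left, go to T
T | _X__[Y]_   read Y → write _, move right, go to T
T | _X___[_]   read _ → write Y, move left, go to P
P | _X__[_]Y   read _ → write _, move left, go to T
T | _X_[_]_Y   read _ → write Y, move left, go to P
P | _X[_]Y_Y   read _ → write _, move left, go to T
T | _[X]_Y_Y   read X → write X, move left, go to H
H | [_]X_Y_Y
Cell 1 holds _ when M halts.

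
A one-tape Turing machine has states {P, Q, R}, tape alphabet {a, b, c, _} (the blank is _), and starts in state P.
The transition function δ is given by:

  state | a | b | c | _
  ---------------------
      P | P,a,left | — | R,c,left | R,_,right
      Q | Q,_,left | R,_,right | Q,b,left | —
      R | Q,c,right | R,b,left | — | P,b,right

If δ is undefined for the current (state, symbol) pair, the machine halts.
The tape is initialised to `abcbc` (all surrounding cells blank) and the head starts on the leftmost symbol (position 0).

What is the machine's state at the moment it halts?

P | _[a]bcbc   read a → write a, move left, go to P
P | [_]abcbc   read _ → write _, move right, go to R
R | _[a]bcbc   read a → write c, move right, go to Q
Q | _c[b]cbc   read b → write _, move right, go to R
R | _c_[c]bc
No transition is defined for (R, c); M halts in state R.

R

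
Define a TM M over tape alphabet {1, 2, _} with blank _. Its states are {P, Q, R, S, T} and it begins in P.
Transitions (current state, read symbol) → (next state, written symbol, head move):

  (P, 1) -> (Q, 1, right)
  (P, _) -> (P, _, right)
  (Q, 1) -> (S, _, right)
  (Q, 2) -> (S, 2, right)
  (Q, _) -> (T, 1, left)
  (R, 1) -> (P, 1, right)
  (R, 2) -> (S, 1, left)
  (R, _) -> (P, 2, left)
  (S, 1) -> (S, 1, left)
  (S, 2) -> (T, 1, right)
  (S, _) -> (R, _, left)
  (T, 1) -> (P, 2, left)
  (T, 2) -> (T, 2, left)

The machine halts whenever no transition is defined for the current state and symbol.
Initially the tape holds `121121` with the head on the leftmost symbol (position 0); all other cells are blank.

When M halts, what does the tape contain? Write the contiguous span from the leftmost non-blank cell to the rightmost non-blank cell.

2_111111

state=P head=0 tape=___[1]21121_   (P,1)→(Q,1,right)
state=Q head=1 tape=___1[2]1121_   (Q,2)→(S,2,right)
state=S head=2 tape=___12[1]121_   (S,1)→(S,1,left)
state=S head=1 tape=___1[2]1121_   (S,2)→(T,1,right)
state=T head=2 tape=___11[1]121_   (T,1)→(P,2,left)
state=P head=1 tape=___1[1]2121_   (P,1)→(Q,1,right)
state=Q head=2 tape=___11[2]121_   (Q,2)→(S,2,right)
state=S head=3 tape=___112[1]21_   (S,1)→(S,1,left)
state=S head=2 tape=___11[2]121_   (S,2)→(T,1,right)
state=T head=3 tape=___111[1]21_   (T,1)→(P,2,left)
state=P head=2 tape=___11[1]221_   (P,1)→(Q,1,right)
state=Q head=3 tape=___111[2]21_   (Q,2)→(S,2,right)
state=S head=4 tape=___1112[2]1_   (S,2)→(T,1,right)
state=T head=5 tape=___11121[1]_   (T,1)→(P,2,left)
state=P head=4 tape=___1112[1]2_   (P,1)→(Q,1,right)
state=Q head=5 tape=___11121[2]_   (Q,2)→(S,2,right)
state=S head=6 tape=___111212[_]   (S,_)→(R,_,left)
state=R head=5 tape=___11121[2]_   (R,2)→(S,1,left)
state=S head=4 tape=___1112[1]1_   (S,1)→(S,1,left)
state=S head=3 tape=___111[2]11_   (S,2)→(T,1,right)
state=T head=4 tape=___1111[1]1_   (T,1)→(P,2,left)
state=P head=3 tape=___111[1]21_   (P,1)→(Q,1,right)
state=Q head=4 tape=___1111[2]1_   (Q,2)→(S,2,right)
state=S head=5 tape=___11112[1]_   (S,1)→(S,1,left)
state=S head=4 tape=___1111[2]1_   (S,2)→(T,1,right)
state=T head=5 tape=___11111[1]_   (T,1)→(P,2,left)
state=P head=4 tape=___1111[1]2_   (P,1)→(Q,1,right)
state=Q head=5 tape=___11111[2]_   (Q,2)→(S,2,right)
state=S head=6 tape=___111112[_]   (S,_)→(R,_,left)
state=R head=5 tape=___11111[2]_   (R,2)→(S,1,left)
state=S head=4 tape=___1111[1]1_   (S,1)→(S,1,left)
state=S head=3 tape=___111[1]11_   (S,1)→(S,1,left)
state=S head=2 tape=___11[1]111_   (S,1)→(S,1,left)
state=S head=1 tape=___1[1]1111_   (S,1)→(S,1,left)
state=S head=0 tape=___[1]11111_   (S,1)→(S,1,left)
state=S head=-1 tape=__[_]111111_   (S,_)→(R,_,left)
state=R head=-2 tape=_[_]_111111_   (R,_)→(P,2,left)
state=P head=-3 tape=[_]2_111111_   (P,_)→(P,_,right)
state=P head=-2 tape=_[2]_111111_
The non-blank tape span at halt is 2_111111.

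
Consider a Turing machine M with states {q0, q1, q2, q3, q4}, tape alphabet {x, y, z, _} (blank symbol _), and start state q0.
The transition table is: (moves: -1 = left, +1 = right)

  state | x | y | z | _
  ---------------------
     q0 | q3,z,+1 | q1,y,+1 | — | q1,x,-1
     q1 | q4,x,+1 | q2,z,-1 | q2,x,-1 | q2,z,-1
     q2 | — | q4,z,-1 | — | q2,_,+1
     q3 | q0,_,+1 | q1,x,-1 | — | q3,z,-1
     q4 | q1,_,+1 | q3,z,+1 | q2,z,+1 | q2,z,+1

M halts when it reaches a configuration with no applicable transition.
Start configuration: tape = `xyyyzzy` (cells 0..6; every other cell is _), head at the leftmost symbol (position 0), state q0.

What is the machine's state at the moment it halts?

q2

q0 | _[x]yyyzzy   read x → write z, move +1, go to q3
q3 | _z[y]yyzzy   read y → write x, move -1, go to q1
q1 | _[z]xyyzzy   read z → write x, move -1, go to q2
q2 | [_]xxyyzzy   read _ → write _, move +1, go to q2
q2 | _[x]xyyzzy
No transition is defined for (q2, x); M halts in state q2.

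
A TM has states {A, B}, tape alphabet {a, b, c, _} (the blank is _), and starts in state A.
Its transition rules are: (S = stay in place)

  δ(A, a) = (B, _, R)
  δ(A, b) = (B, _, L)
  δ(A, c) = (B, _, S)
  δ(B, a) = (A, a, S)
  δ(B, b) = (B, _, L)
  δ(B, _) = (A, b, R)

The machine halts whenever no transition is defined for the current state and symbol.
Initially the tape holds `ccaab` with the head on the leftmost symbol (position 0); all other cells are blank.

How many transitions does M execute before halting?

A | [c]caab   read c → write _, move S, go to B
B | [_]caab   read _ → write b, move R, go to A
A | b[c]aab   read c → write _, move S, go to B
B | b[_]aab   read _ → write b, move R, go to A
A | bb[a]ab   read a → write _, move R, go to B
B | bb_[a]b   read a → write a, move S, go to A
A | bb_[a]b   read a → write _, move R, go to B
B | bb__[b]   read b → write _, move L, go to B
B | bb_[_]_   read _ → write b, move R, go to A
A | bb_b[_]
M halts after 9 transitions.

9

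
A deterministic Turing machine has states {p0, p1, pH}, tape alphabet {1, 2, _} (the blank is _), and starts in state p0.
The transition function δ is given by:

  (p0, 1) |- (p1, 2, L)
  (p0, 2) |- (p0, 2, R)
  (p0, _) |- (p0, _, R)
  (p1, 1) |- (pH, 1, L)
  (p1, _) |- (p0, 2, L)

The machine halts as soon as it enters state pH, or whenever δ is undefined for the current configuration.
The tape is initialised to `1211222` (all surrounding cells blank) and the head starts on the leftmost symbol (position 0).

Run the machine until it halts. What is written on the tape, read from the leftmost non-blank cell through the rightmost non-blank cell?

p0 | __[1]211222   read 1 → write 2, move L, go to p1
p1 | _[_]2211222   read _ → write 2, move L, go to p0
p0 | [_]22211222   read _ → write _, move R, go to p0
p0 | _[2]2211222   read 2 → write 2, move R, go to p0
p0 | _2[2]211222   read 2 → write 2, move R, go to p0
p0 | _22[2]11222   read 2 → write 2, move R, go to p0
p0 | _222[1]1222   read 1 → write 2, move L, go to p1
p1 | _22[2]21222
The non-blank tape span at halt is 22221222.

22221222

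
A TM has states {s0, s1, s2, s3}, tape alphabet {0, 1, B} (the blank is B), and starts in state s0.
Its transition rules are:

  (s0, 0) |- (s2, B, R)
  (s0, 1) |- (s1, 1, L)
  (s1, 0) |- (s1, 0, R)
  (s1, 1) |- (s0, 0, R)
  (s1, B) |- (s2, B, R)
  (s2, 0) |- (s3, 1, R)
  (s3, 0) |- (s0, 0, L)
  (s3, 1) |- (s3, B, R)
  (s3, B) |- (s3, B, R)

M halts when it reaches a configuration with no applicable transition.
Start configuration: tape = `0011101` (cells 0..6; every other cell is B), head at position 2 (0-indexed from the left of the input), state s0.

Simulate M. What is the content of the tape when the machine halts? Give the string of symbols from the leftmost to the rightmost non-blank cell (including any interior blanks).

s0 | 00[1]1101   read 1 → write 1, move L, go to s1
s1 | 0[0]11101   read 0 → write 0, move R, go to s1
s1 | 00[1]1101   read 1 → write 0, move R, go to s0
s0 | 000[1]101   read 1 → write 1, move L, go to s1
s1 | 00[0]1101   read 0 → write 0, move R, go to s1
s1 | 000[1]101   read 1 → write 0, move R, go to s0
s0 | 0000[1]01   read 1 → write 1, move L, go to s1
s1 | 000[0]101   read 0 → write 0, move R, go to s1
s1 | 0000[1]01   read 1 → write 0, move R, go to s0
s0 | 00000[0]1   read 0 → write B, move R, go to s2
s2 | 00000B[1]
The non-blank tape span at halt is 00000B1.

00000B1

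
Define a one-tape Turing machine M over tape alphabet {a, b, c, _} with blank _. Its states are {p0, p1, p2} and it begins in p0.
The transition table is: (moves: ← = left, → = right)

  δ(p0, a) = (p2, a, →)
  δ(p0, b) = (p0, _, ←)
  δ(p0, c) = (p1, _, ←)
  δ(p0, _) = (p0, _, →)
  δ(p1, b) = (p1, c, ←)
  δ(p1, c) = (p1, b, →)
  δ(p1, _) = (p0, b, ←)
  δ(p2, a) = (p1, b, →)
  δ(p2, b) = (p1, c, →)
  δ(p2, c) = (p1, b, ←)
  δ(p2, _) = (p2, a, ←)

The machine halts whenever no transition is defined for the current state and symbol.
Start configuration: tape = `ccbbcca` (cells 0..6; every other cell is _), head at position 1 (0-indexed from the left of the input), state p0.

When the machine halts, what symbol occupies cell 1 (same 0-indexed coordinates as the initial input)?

p0 | _c[c]bbcca_   read c → write _, move ←, go to p1
p1 | _[c]_bbcca_   read c → write b, move →, go to p1
p1 | _b[_]bbcca_   read _ → write b, move ←, go to p0
p0 | _[b]bbbcca_   read b → write _, move ←, go to p0
p0 | [_]_bbbcca_   read _ → write _, move →, go to p0
p0 | _[_]bbbcca_   read _ → write _, move →, go to p0
p0 | __[b]bbcca_   read b → write _, move ←, go to p0
p0 | _[_]_bbcca_   read _ → write _, move →, go to p0
p0 | __[_]bbcca_   read _ → write _, move →, go to p0
p0 | ___[b]bcca_   read b → write _, move ←, go to p0
p0 | __[_]_bcca_   read _ → write _, move →, go to p0
p0 | ___[_]bcca_   read _ → write _, move →, go to p0
p0 | ____[b]cca_   read b → write _, move ←, go to p0
p0 | ___[_]_cca_   read _ → write _, move →, go to p0
p0 | ____[_]cca_   read _ → write _, move →, go to p0
p0 | _____[c]ca_   read c → write _, move ←, go to p1
p1 | ____[_]_ca_   read _ → write b, move ←, go to p0
p0 | ___[_]b_ca_   read _ → write _, move →, go to p0
p0 | ____[b]_ca_   read b → write _, move ←, go to p0
p0 | ___[_]__ca_   read _ → write _, move →, go to p0
p0 | ____[_]_ca_   read _ → write _, move →, go to p0
p0 | _____[_]ca_   read _ → write _, move →, go to p0
p0 | ______[c]a_   read c → write _, move ←, go to p1
p1 | _____[_]_a_   read _ → write b, move ←, go to p0
p0 | ____[_]b_a_   read _ → write _, move →, go to p0
p0 | _____[b]_a_   read b → write _, move ←, go to p0
p0 | ____[_]__a_   read _ → write _, move →, go to p0
p0 | _____[_]_a_   read _ → write _, move →, go to p0
p0 | ______[_]a_   read _ → write _, move →, go to p0
p0 | _______[a]_   read a → write a, move →, go to p2
p2 | _______a[_]   read _ → write a, move ←, go to p2
p2 | _______[a]a   read a → write b, move →, go to p1
p1 | _______b[a]
Cell 1 holds _ when M halts.

_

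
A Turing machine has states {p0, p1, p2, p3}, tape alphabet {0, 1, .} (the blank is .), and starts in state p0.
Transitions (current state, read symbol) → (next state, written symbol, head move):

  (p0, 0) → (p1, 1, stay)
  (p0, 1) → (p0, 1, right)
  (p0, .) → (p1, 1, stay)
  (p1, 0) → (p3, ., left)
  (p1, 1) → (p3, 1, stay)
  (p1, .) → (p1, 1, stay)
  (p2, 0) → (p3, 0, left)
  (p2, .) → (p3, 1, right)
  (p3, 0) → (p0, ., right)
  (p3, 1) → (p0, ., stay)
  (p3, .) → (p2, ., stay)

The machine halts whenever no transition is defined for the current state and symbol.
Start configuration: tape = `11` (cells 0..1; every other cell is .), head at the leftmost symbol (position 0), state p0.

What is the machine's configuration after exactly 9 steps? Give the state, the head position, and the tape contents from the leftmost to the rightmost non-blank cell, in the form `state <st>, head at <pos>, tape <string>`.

p0 | [1]1.   read 1 → write 1, move right, go to p0
p0 | 1[1].   read 1 → write 1, move right, go to p0
p0 | 11[.]   read . → write 1, move stay, go to p1
p1 | 11[1]   read 1 → write 1, move stay, go to p3
p3 | 11[1]   read 1 → write ., move stay, go to p0
p0 | 11[.]   read . → write 1, move stay, go to p1
p1 | 11[1]   read 1 → write 1, move stay, go to p3
p3 | 11[1]   read 1 → write ., move stay, go to p0
p0 | 11[.]   read . → write 1, move stay, go to p1
p1 | 11[1]
After 9 steps: state p1, head at 2, tape 111.

state p1, head at 2, tape 111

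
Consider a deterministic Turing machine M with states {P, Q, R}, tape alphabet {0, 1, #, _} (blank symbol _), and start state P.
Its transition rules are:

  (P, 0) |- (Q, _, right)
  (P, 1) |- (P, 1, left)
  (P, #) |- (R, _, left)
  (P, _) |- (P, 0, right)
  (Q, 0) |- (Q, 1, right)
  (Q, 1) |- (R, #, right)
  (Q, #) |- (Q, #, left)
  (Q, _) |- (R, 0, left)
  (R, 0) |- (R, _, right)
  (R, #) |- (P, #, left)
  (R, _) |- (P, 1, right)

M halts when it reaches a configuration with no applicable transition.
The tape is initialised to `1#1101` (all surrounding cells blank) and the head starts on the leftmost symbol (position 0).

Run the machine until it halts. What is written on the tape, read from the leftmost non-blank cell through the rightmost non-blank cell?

1_#1101

P | _[1]#1101   read 1 → write 1, move left, go to P
P | [_]1#1101   read _ → write 0, move right, go to P
P | 0[1]#1101   read 1 → write 1, move left, go to P
P | [0]1#1101   read 0 → write _, move right, go to Q
Q | _[1]#1101   read 1 → write #, move right, go to R
R | _#[#]1101   read # → write #, move left, go to P
P | _[#]#1101   read # → write _, move left, go to R
R | [_]_#1101   read _ → write 1, move right, go to P
P | 1[_]#1101   read _ → write 0, move right, go to P
P | 10[#]1101   read # → write _, move left, go to R
R | 1[0]_1101   read 0 → write _, move right, go to R
R | 1_[_]1101   read _ → write 1, move right, go to P
P | 1_1[1]101   read 1 → write 1, move left, go to P
P | 1_[1]1101   read 1 → write 1, move left, go to P
P | 1[_]11101   read _ → write 0, move right, go to P
P | 10[1]1101   read 1 → write 1, move left, go to P
P | 1[0]11101   read 0 → write _, move right, go to Q
Q | 1_[1]1101   read 1 → write #, move right, go to R
R | 1_#[1]101
The non-blank tape span at halt is 1_#1101.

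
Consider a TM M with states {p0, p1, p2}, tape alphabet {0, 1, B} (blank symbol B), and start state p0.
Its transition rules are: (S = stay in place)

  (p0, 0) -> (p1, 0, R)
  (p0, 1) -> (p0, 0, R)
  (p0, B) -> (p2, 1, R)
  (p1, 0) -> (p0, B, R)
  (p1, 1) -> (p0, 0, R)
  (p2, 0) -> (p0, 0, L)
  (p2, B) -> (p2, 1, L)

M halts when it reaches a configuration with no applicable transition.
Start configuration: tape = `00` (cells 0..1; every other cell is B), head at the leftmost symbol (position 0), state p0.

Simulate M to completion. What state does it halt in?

p2

state=p0 head=0 tape=[0]0BB   (p0,0)→(p1,0,R)
state=p1 head=1 tape=0[0]BB   (p1,0)→(p0,B,R)
state=p0 head=2 tape=0B[B]B   (p0,B)→(p2,1,R)
state=p2 head=3 tape=0B1[B]   (p2,B)→(p2,1,L)
state=p2 head=2 tape=0B[1]1
No transition is defined for (p2, 1); M halts in state p2.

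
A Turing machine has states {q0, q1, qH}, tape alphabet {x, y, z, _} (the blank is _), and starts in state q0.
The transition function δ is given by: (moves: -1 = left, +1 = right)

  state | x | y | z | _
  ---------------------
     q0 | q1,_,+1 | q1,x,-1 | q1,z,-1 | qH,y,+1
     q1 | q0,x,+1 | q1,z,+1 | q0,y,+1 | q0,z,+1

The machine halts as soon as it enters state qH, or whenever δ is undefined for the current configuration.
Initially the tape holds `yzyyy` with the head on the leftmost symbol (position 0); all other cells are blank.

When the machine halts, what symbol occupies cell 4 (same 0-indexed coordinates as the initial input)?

z

state=q0 head=0 tape=_[y]zyyy___   (q0,y)→(q1,x,-1)
state=q1 head=-1 tape=[_]xzyyy___   (q1,_)→(q0,z,+1)
state=q0 head=0 tape=z[x]zyyy___   (q0,x)→(q1,_,+1)
state=q1 head=1 tape=z_[z]yyy___   (q1,z)→(q0,y,+1)
state=q0 head=2 tape=z_y[y]yy___   (q0,y)→(q1,x,-1)
state=q1 head=1 tape=z_[y]xyy___   (q1,y)→(q1,z,+1)
state=q1 head=2 tape=z_z[x]yy___   (q1,x)→(q0,x,+1)
state=q0 head=3 tape=z_zx[y]y___   (q0,y)→(q1,x,-1)
state=q1 head=2 tape=z_z[x]xy___   (q1,x)→(q0,x,+1)
state=q0 head=3 tape=z_zx[x]y___   (q0,x)→(q1,_,+1)
state=q1 head=4 tape=z_zx_[y]___   (q1,y)→(q1,z,+1)
state=q1 head=5 tape=z_zx_z[_]__   (q1,_)→(q0,z,+1)
state=q0 head=6 tape=z_zx_zz[_]_   (q0,_)→(qH,y,+1)
state=qH head=7 tape=z_zx_zzy[_]
Cell 4 holds z when M halts.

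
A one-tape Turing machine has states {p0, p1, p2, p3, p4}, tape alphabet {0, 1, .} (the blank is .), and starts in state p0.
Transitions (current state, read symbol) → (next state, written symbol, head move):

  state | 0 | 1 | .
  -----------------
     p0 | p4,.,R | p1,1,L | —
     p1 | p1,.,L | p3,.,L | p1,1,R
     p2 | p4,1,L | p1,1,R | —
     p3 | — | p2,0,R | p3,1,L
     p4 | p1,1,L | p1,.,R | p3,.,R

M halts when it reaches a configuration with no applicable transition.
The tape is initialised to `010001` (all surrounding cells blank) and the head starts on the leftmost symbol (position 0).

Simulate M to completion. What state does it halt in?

p2

state=p0 head=0 tape=[0]10001   (p0,0)→(p4,.,R)
state=p4 head=1 tape=.[1]0001   (p4,1)→(p1,.,R)
state=p1 head=2 tape=..[0]001   (p1,0)→(p1,.,L)
state=p1 head=1 tape=.[.].001   (p1,.)→(p1,1,R)
state=p1 head=2 tape=.1[.]001   (p1,.)→(p1,1,R)
state=p1 head=3 tape=.11[0]01   (p1,0)→(p1,.,L)
state=p1 head=2 tape=.1[1].01   (p1,1)→(p3,.,L)
state=p3 head=1 tape=.[1]..01   (p3,1)→(p2,0,R)
state=p2 head=2 tape=.0[.].01
No transition is defined for (p2, .); M halts in state p2.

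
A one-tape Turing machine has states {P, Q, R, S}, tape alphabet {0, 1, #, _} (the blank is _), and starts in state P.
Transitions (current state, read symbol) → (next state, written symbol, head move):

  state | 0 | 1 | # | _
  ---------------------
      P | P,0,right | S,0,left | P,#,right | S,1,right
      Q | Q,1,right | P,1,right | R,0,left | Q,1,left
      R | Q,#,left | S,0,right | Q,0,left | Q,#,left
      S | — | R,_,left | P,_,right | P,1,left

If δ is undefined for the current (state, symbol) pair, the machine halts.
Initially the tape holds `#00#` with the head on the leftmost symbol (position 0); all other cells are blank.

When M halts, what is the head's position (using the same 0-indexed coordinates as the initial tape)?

state=P head=0 tape=[#]00#__   (P,#)→(P,#,right)
state=P head=1 tape=#[0]0#__   (P,0)→(P,0,right)
state=P head=2 tape=#0[0]#__   (P,0)→(P,0,right)
state=P head=3 tape=#00[#]__   (P,#)→(P,#,right)
state=P head=4 tape=#00#[_]_   (P,_)→(S,1,right)
state=S head=5 tape=#00#1[_]   (S,_)→(P,1,left)
state=P head=4 tape=#00#[1]1   (P,1)→(S,0,left)
state=S head=3 tape=#00[#]01   (S,#)→(P,_,right)
state=P head=4 tape=#00_[0]1   (P,0)→(P,0,right)
state=P head=5 tape=#00_0[1]   (P,1)→(S,0,left)
state=S head=4 tape=#00_[0]0
At halt the head is at cell 4.

4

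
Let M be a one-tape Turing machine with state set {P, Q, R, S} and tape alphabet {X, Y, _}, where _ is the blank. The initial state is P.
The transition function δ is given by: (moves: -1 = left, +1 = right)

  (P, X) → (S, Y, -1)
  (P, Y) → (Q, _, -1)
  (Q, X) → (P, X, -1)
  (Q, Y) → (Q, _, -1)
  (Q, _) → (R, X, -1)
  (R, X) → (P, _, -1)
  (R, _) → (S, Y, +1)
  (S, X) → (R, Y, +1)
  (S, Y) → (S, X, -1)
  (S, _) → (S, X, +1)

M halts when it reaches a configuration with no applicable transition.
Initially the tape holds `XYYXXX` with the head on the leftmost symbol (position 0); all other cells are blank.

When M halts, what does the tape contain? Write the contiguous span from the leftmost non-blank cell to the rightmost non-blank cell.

state=P head=0 tape=_____[X]YYXXX   (P,X)→(S,Y,-1)
state=S head=-1 tape=____[_]YYYXXX   (S,_)→(S,X,+1)
state=S head=0 tape=____X[Y]YYXXX   (S,Y)→(S,X,-1)
state=S head=-1 tape=____[X]XYYXXX   (S,X)→(R,Y,+1)
state=R head=0 tape=____Y[X]YYXXX   (R,X)→(P,_,-1)
state=P head=-1 tape=____[Y]_YYXXX   (P,Y)→(Q,_,-1)
state=Q head=-2 tape=___[_]__YYXXX   (Q,_)→(R,X,-1)
state=R head=-3 tape=__[_]X__YYXXX   (R,_)→(S,Y,+1)
state=S head=-2 tape=__Y[X]__YYXXX   (S,X)→(R,Y,+1)
state=R head=-1 tape=__YY[_]_YYXXX   (R,_)→(S,Y,+1)
state=S head=0 tape=__YYY[_]YYXXX   (S,_)→(S,X,+1)
state=S head=1 tape=__YYYX[Y]YXXX   (S,Y)→(S,X,-1)
state=S head=0 tape=__YYY[X]XYXXX   (S,X)→(R,Y,+1)
state=R head=1 tape=__YYYY[X]YXXX   (R,X)→(P,_,-1)
state=P head=0 tape=__YYY[Y]_YXXX   (P,Y)→(Q,_,-1)
state=Q head=-1 tape=__YY[Y]__YXXX   (Q,Y)→(Q,_,-1)
state=Q head=-2 tape=__Y[Y]___YXXX   (Q,Y)→(Q,_,-1)
state=Q head=-3 tape=__[Y]____YXXX   (Q,Y)→(Q,_,-1)
state=Q head=-4 tape=_[_]_____YXXX   (Q,_)→(R,X,-1)
state=R head=-5 tape=[_]X_____YXXX   (R,_)→(S,Y,+1)
state=S head=-4 tape=Y[X]_____YXXX   (S,X)→(R,Y,+1)
state=R head=-3 tape=YY[_]____YXXX   (R,_)→(S,Y,+1)
state=S head=-2 tape=YYY[_]___YXXX   (S,_)→(S,X,+1)
state=S head=-1 tape=YYYX[_]__YXXX   (S,_)→(S,X,+1)
state=S head=0 tape=YYYXX[_]_YXXX   (S,_)→(S,X,+1)
state=S head=1 tape=YYYXXX[_]YXXX   (S,_)→(S,X,+1)
state=S head=2 tape=YYYXXXX[Y]XXX   (S,Y)→(S,X,-1)
state=S head=1 tape=YYYXXX[X]XXXX   (S,X)→(R,Y,+1)
state=R head=2 tape=YYYXXXY[X]XXX   (R,X)→(P,_,-1)
state=P head=1 tape=YYYXXX[Y]_XXX   (P,Y)→(Q,_,-1)
state=Q head=0 tape=YYYXX[X]__XXX   (Q,X)→(P,X,-1)
state=P head=-1 tape=YYYX[X]X__XXX   (P,X)→(S,Y,-1)
state=S head=-2 tape=YYY[X]YX__XXX   (S,X)→(R,Y,+1)
state=R head=-1 tape=YYYY[Y]X__XXX
The non-blank tape span at halt is YYYYYX__XXX.

YYYYYX__XXX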